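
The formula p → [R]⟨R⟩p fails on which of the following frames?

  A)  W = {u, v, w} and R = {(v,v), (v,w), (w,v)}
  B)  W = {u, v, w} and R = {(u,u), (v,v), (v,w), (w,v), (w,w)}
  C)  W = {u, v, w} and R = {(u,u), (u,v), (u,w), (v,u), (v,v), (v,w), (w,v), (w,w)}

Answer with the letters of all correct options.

The schema p → [R]⟨R⟩p is axiom B; it is valid on a frame iff R is symmetric.
(A) R is symmetric (every R-edge is matched by its reverse), so the schema is valid here.
(B) R is symmetric (every R-edge is matched by its reverse), so the schema is valid here.
(C) R is not symmetric (u R w but not w R u), so the schema fails here.

C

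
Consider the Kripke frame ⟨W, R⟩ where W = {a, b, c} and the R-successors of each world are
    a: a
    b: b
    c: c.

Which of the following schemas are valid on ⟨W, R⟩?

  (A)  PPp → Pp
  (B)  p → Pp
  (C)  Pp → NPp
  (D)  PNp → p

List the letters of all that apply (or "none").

R is reflexive: each world relates to itself.
R is symmetric: every R-edge is matched by its reverse.
R is transitive: R is closed under composition.
R is euclidean: any two R-successors of the same world are R-related.
(A) the dual of axiom 4: valid iff R is transitive. R is transitive — valid.
(B) p → Pp is the dual of axiom T; it is valid on a frame exactly when R is reflexive. R is reflexive, so valid.
(C) axiom 5: valid iff R is euclidean. R is euclidean — valid.
(D) the dual of axiom B: valid iff R is symmetric. R is symmetric — valid.

A, B, C, D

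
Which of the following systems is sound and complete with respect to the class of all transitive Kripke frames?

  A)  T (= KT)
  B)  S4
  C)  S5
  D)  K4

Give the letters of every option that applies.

(A) T (= KT) is determined by the class of reflexive frames.
(B) S4 is determined by the class of reflexive and transitive frames.
(C) S5 is determined by the class of reflexive, symmetric, and transitive frames.
(D) K4 is determined by exactly this class.

D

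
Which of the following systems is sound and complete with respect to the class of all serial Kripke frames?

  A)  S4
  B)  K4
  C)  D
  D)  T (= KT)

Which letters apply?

(A) S4 is determined by the class of reflexive and transitive frames.
(B) K4 is determined by the class of transitive frames.
(C) D is determined by exactly this class.
(D) T (= KT) is determined by the class of reflexive frames.

C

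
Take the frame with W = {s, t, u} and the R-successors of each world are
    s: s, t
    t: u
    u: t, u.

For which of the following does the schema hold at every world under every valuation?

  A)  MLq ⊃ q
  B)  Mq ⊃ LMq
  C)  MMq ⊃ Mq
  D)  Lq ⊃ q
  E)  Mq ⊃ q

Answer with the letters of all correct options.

none

R is not reflexive: not t R t.
R is not symmetric: s R t but not t R s.
R is not transitive: s R t and t R u but not s R u.
R is not euclidean: s R t and s R s but not t R s.
R is not a subset of the identity: s R t with s ≠ t.
(A) the dual of axiom B: valid iff R is symmetric. R is not symmetric — not valid.
(B) Mq ⊃ LMq (axiom 5) characterises the euclidean frames. R is not euclidean — not valid.
(C) MMq ⊃ Mq is the dual of axiom 4; it is valid on a frame exactly when R is transitive. R is not transitive, so not valid.
(D) axiom T: valid iff R is reflexive. R is not reflexive — not valid.
(E) Mq ⊃ q is the converse of T; it holds exactly when R ⊆ identity. Here R ⊄ identity — not valid.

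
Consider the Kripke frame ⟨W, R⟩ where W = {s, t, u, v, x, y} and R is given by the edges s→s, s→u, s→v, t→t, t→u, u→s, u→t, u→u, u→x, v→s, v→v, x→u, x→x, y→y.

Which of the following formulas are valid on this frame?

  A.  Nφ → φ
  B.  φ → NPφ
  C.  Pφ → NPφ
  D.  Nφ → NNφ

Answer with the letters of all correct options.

A, B

R is reflexive: each world relates to itself.
R is symmetric: every R-edge is matched by its reverse.
R is not transitive: s R u and u R t but not s R t.
R is not euclidean: s R u and s R v but not u R v.
(A) Nφ → φ is axiom T, which corresponds to reflexivity. R is reflexive — valid.
(B) φ → NPφ is axiom B, which corresponds to symmetry. R is symmetric — valid.
(C) Pφ → NPφ (axiom 5) characterises the euclidean frames. R is not euclidean — not valid.
(D) Nφ → NNφ is axiom 4, which corresponds to transitivity. R is not transitive — not valid.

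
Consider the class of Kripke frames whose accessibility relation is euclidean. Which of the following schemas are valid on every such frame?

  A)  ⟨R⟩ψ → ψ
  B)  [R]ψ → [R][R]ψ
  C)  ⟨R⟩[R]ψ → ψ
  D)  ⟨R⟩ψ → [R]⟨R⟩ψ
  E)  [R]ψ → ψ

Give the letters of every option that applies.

(A) ⟨R⟩ψ → ψ (the converse of T) corresponds to R being a subset of the identity. Such an R need not be a subset of the identity, so not valid.
(B) [R]ψ → [R][R]ψ (axiom 4) characterises the transitive frames. Such an R need not be transitive — not valid.
(C) ⟨R⟩[R]ψ → ψ is the dual of axiom B; it is valid on a frame exactly when R is symmetric. Such an R need not be symmetric, so not valid.
(D) ⟨R⟩ψ → [R]⟨R⟩ψ is axiom 5; it is valid on a frame exactly when R is euclidean. Every such R is euclidean, so valid.
(E) [R]ψ → ψ is axiom T; it is valid on a frame exactly when R is reflexive. Such an R need not be reflexive, so not valid.

D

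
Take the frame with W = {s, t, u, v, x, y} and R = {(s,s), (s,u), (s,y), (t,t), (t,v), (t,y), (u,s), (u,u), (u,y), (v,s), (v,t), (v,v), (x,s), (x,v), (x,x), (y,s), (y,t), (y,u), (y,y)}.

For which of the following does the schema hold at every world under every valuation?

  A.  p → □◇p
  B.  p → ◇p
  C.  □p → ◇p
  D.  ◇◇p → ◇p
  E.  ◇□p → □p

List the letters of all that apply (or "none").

R is reflexive: each world relates to itself.
R is not symmetric: v R s but not s R v.
R is not transitive: s R y and y R t but not s R t.
R is not euclidean: t R v and t R y but not v R y.
R is serial: every world has an R-successor.
(A) axiom B: valid iff R is symmetric. R is not symmetric — not valid.
(B) p → ◇p is the dual of axiom T, which corresponds to reflexivity. R is reflexive — valid.
(C) axiom D: valid iff R is serial. R is serial — valid.
(D) the dual of axiom 4: valid iff R is transitive. R is not transitive — not valid.
(E) ◇□p → □p is the dual of axiom 5, which corresponds to the euclidean property. R is not euclidean — not valid.

B, C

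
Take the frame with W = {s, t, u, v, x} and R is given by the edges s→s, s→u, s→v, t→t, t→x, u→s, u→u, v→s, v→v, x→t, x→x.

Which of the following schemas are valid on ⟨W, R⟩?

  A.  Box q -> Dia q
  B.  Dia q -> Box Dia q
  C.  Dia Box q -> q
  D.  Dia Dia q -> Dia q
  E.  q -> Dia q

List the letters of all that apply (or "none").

R is reflexive: each world relates to itself.
R is symmetric: every R-edge is matched by its reverse.
R is not transitive: u R s and s R v but not u R v.
R is not euclidean: s R u and s R v but not u R v.
R is serial: every world has an R-successor.
(A) axiom D: valid iff R is serial. R is serial — valid.
(B) Dia q -> Box Dia q is axiom 5; it is valid on a frame exactly when R is euclidean. R is not euclidean, so not valid.
(C) Dia Box q -> q (the dual of axiom B) characterises the symmetric frames. R is symmetric — valid.
(D) Dia Dia q -> Dia q is the dual of axiom 4; it is valid on a frame exactly when R is transitive. R is not transitive, so not valid.
(E) q -> Dia q is the dual of axiom T; it is valid on a frame exactly when R is reflexive. R is reflexive, so valid.

A, C, E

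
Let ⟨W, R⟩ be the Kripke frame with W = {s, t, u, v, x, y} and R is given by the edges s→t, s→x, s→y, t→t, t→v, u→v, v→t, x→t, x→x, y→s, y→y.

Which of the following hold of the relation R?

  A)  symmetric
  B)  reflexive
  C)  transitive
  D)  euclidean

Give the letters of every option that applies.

none

(A) not symmetric: s R t but not t R s.
(B) not reflexive: not s R s.
(C) not transitive: s R t and t R v but not s R v.
(D) not euclidean: s R t and s R x but not t R x.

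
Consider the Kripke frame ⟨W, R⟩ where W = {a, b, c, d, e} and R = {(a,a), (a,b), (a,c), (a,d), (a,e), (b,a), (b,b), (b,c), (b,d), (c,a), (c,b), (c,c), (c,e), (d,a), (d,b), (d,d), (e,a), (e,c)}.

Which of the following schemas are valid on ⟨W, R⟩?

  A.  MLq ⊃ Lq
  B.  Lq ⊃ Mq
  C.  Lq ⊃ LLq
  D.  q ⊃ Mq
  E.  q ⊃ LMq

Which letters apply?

R is not reflexive: not e R e.
R is symmetric: every R-edge is matched by its reverse.
R is not transitive: b R a and a R e but not b R e.
R is not euclidean: a R b and a R e but not b R e.
R is serial: every world has an R-successor.
(A) MLq ⊃ Lq (the dual of axiom 5) characterises the euclidean frames. R is not euclidean — not valid.
(B) Lq ⊃ Mq (axiom D) characterises the serial frames. R is serial — valid.
(C) Lq ⊃ LLq (axiom 4) characterises the transitive frames. R is not transitive — not valid.
(D) the dual of axiom T: valid iff R is reflexive. R is not reflexive — not valid.
(E) q ⊃ LMq (axiom B) characterises the symmetric frames. R is symmetric — valid.

B, E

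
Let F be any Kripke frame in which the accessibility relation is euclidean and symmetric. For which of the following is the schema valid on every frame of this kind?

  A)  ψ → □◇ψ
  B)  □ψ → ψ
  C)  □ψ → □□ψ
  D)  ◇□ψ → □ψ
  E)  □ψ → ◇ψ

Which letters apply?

A symmetric euclidean relation is transitive (uRv and vRw give vRu by symmetry, then uRw by the euclidean condition, applied at v).
(A) ψ → □◇ψ is axiom B, which corresponds to symmetry. Every such R is symmetric — valid.
(B) □ψ → ψ is axiom T, which corresponds to reflexivity. Such an R need not be reflexive — not valid.
(C) axiom 4: valid iff R is transitive. Every such R is transitive — valid.
(D) ◇□ψ → □ψ (the dual of axiom 5) characterises the euclidean frames. Every such R is euclidean — valid.
(E) □ψ → ◇ψ is axiom D, which corresponds to seriality. Such an R need not be serial — not valid.

A, C, D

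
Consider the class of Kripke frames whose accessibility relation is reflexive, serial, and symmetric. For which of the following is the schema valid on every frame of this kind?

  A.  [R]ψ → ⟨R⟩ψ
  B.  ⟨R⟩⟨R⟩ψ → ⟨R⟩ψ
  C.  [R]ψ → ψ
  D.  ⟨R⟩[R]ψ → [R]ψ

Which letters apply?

A, C

(A) [R]ψ → ⟨R⟩ψ is axiom D; it is valid on a frame exactly when R is serial. Every such R is serial, so valid.
(B) the dual of axiom 4: valid iff R is transitive. Such an R need not be transitive — not valid.
(C) [R]ψ → ψ (axiom T) characterises the reflexive frames. Every such R is reflexive — valid.
(D) the dual of axiom 5: valid iff R is euclidean. Such an R need not be euclidean — not valid.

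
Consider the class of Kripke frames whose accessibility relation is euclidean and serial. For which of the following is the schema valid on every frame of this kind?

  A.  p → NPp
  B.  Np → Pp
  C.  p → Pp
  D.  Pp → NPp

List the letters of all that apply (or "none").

(A) p → NPp is axiom B, which corresponds to symmetry. Such an R need not be symmetric — not valid.
(B) Np → Pp (axiom D) characterises the serial frames. Every such R is serial — valid.
(C) p → Pp is the dual of axiom T; it is valid on a frame exactly when R is reflexive. Such an R need not be reflexive, so not valid.
(D) Pp → NPp is axiom 5; it is valid on a frame exactly when R is euclidean. Every such R is euclidean, so valid.

B, D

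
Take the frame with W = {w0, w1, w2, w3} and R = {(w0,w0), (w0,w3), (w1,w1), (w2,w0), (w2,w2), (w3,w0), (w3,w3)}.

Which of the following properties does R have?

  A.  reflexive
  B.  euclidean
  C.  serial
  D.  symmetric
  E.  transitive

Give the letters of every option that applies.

A, C

(A) reflexive: each world relates to itself.
(B) not euclidean: w2 R w0 and w2 R w2 but not w0 R w2.
(C) serial: every world has an R-successor.
(D) not symmetric: w2 R w0 but not w0 R w2.
(E) not transitive: w2 R w0 and w0 R w3 but not w2 R w3.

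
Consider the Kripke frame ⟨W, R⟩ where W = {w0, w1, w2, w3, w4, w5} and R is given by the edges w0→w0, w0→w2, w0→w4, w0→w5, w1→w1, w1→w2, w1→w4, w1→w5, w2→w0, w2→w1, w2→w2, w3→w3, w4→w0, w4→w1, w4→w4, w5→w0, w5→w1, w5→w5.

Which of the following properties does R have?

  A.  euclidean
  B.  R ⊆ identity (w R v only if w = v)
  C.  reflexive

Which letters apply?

C

(A) not euclidean: w0 R w2 and w0 R w4 but not w2 R w4.
(B) not ⊆ identity: w0 R w2 with w0 ≠ w2.
(C) reflexive: each world relates to itself.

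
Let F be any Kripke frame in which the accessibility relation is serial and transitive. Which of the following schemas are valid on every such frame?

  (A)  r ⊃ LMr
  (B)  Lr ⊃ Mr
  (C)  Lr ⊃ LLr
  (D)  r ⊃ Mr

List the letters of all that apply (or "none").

(A) r ⊃ LMr is axiom B; it is valid on a frame exactly when R is symmetric. Such an R need not be symmetric, so not valid.
(B) Lr ⊃ Mr is axiom D; it is valid on a frame exactly when R is serial. Every such R is serial, so valid.
(C) axiom 4: valid iff R is transitive. Every such R is transitive — valid.
(D) r ⊃ Mr (the dual of axiom T) characterises the reflexive frames. Such an R need not be reflexive — not valid.

B, C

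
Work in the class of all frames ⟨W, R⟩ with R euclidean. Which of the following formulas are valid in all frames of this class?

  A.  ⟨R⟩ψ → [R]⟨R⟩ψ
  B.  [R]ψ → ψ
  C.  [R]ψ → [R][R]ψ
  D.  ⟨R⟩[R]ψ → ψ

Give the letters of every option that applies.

A

(A) ⟨R⟩ψ → [R]⟨R⟩ψ is axiom 5, which corresponds to the euclidean property. Every such R is euclidean — valid.
(B) [R]ψ → ψ is axiom T, which corresponds to reflexivity. Such an R need not be reflexive — not valid.
(C) [R]ψ → [R][R]ψ (axiom 4) characterises the transitive frames. Such an R need not be transitive — not valid.
(D) the dual of axiom B: valid iff R is symmetric. Such an R need not be symmetric — not valid.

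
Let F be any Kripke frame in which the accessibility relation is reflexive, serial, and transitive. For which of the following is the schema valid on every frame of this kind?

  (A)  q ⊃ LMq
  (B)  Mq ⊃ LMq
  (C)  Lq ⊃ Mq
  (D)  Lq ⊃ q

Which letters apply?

(A) q ⊃ LMq is axiom B, which corresponds to symmetry. Such an R need not be symmetric — not valid.
(B) axiom 5: valid iff R is euclidean. Such an R need not be euclidean — not valid.
(C) axiom D: valid iff R is serial. Every such R is serial — valid.
(D) Lq ⊃ q is axiom T, which corresponds to reflexivity. Every such R is reflexive — valid.

C, D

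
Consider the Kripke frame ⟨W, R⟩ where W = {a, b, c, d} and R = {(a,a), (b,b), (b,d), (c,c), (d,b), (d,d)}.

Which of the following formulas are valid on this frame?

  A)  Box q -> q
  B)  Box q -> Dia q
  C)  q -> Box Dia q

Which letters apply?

A, B, C

R is reflexive: each world relates to itself.
R is symmetric: every R-edge is matched by its reverse.
R is serial: every world has an R-successor.
(A) axiom T: valid iff R is reflexive. R is reflexive — valid.
(B) Box q -> Dia q (axiom D) characterises the serial frames. R is serial — valid.
(C) axiom B: valid iff R is symmetric. R is symmetric — valid.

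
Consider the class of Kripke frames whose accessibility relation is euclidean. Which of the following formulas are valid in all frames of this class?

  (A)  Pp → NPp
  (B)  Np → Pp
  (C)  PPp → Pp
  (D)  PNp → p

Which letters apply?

A

(A) Pp → NPp is axiom 5, which corresponds to the euclidean property. Every such R is euclidean — valid.
(B) axiom D: valid iff R is serial. Such an R need not be serial — not valid.
(C) PPp → Pp is the dual of axiom 4, which corresponds to transitivity. Such an R need not be transitive — not valid.
(D) PNp → p is the dual of axiom B; it is valid on a frame exactly when R is symmetric. Such an R need not be symmetric, so not valid.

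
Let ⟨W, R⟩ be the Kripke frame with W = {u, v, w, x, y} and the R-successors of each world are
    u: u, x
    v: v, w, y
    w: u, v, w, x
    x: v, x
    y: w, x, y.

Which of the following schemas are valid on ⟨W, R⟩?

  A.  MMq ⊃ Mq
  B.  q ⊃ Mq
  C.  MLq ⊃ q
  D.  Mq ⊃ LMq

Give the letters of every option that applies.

B

R is reflexive: each world relates to itself.
R is not symmetric: u R x but not x R u.
R is not transitive: u R x and x R v but not u R v.
R is not euclidean: u R x and u R u but not x R u.
(A) the dual of axiom 4: valid iff R is transitive. R is not transitive — not valid.
(B) the dual of axiom T: valid iff R is reflexive. R is reflexive — valid.
(C) MLq ⊃ q is the dual of axiom B, which corresponds to symmetry. R is not symmetric — not valid.
(D) Mq ⊃ LMq is axiom 5; it is valid on a frame exactly when R is euclidean. R is not euclidean, so not valid.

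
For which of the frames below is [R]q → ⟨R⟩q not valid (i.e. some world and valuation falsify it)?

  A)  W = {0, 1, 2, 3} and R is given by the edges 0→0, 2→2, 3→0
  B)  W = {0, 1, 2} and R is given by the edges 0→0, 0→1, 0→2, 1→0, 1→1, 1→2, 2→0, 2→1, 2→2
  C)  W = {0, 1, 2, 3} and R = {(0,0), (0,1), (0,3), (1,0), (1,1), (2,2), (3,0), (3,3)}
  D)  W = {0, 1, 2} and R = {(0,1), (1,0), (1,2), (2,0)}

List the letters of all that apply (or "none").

A

The schema [R]q → ⟨R⟩q is axiom D; it is valid on a frame iff R is serial.
(A) R is not serial (1 has no R-successor), so the schema fails here.
(B) R is serial (every world has an R-successor), so the schema is valid here.
(C) R is serial (every world has an R-successor), so the schema is valid here.
(D) R is serial (every world has an R-successor), so the schema is valid here.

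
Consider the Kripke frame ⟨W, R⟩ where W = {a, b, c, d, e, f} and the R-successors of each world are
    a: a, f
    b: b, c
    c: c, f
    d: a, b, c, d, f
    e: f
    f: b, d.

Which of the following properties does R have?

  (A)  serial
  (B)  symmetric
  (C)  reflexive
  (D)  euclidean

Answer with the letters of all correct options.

A

(A) serial: every world has an R-successor.
(B) not symmetric: a R f but not f R a.
(C) not reflexive: not e R e.
(D) not euclidean: a R f and a R a but not f R a.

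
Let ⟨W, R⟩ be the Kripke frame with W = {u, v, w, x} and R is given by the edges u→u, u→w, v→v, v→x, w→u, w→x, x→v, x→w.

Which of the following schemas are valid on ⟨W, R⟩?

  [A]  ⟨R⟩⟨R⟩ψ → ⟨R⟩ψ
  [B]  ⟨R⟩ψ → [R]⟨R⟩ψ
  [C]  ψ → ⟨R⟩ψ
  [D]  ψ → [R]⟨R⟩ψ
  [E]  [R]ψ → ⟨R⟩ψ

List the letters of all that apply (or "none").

R is not reflexive: not w R w.
R is symmetric: every R-edge is matched by its reverse.
R is not transitive: u R w and w R x but not u R x.
R is not euclidean: w R u and w R x but not u R x.
R is serial: every world has an R-successor.
(A) ⟨R⟩⟨R⟩ψ → ⟨R⟩ψ is the dual of axiom 4, which corresponds to transitivity. R is not transitive — not valid.
(B) ⟨R⟩ψ → [R]⟨R⟩ψ (axiom 5) characterises the euclidean frames. R is not euclidean — not valid.
(C) ψ → ⟨R⟩ψ is the dual of axiom T, which corresponds to reflexivity. R is not reflexive — not valid.
(D) ψ → [R]⟨R⟩ψ is axiom B, which corresponds to symmetry. R is symmetric — valid.
(E) [R]ψ → ⟨R⟩ψ (axiom D) characterises the serial frames. R is serial — valid.

D, E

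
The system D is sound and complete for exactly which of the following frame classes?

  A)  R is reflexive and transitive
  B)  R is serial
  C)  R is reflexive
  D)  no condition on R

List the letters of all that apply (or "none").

(A) this class determines S4, not D.
(B) D is sound and complete for exactly this class.
(C) this class determines T (= KT), not D.
(D) this class determines K, not D.

B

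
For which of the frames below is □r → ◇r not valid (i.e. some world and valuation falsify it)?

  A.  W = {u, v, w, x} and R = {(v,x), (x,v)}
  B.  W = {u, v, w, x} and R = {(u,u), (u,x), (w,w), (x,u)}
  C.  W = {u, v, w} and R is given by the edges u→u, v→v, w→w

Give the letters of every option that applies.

A, B

The schema □r → ◇r is axiom D; it is valid on a frame iff R is serial.
(A) R is not serial (u has no R-successor), so the schema fails here.
(B) R is not serial (v has no R-successor), so the schema fails here.
(C) R is serial (every world has an R-successor), so the schema is valid here.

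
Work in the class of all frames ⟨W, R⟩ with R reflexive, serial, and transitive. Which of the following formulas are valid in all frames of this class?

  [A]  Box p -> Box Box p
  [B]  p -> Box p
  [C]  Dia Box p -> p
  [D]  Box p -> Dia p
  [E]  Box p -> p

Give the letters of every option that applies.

(A) Box p -> Box Box p is axiom 4, which corresponds to transitivity. Every such R is transitive — valid.
(B) p -> Box p is equivalent to ◇p→p; it holds exactly when R ⊆ identity. Such an R need not be a subset of the identity — not valid.
(C) Dia Box p -> p is the dual of axiom B, which corresponds to symmetry. Such an R need not be symmetric — not valid.
(D) axiom D: valid iff R is serial. Every such R is serial — valid.
(E) Box p -> p is axiom T, which corresponds to reflexivity. Every such R is reflexive — valid.

A, D, E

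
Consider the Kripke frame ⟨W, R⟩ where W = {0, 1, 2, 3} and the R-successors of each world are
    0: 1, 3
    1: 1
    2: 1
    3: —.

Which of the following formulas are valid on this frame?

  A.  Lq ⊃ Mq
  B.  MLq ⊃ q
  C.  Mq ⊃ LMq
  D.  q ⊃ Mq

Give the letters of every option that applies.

R is not reflexive: not 0 R 0.
R is not symmetric: 0 R 1 but not 1 R 0.
R is not euclidean: 0 R 1 and 0 R 3 but not 1 R 3.
R is not serial: 3 has no R-successor.
(A) axiom D: valid iff R is serial. R is not serial — not valid.
(B) MLq ⊃ q is the dual of axiom B; it is valid on a frame exactly when R is symmetric. R is not symmetric, so not valid.
(C) Mq ⊃ LMq is axiom 5; it is valid on a frame exactly when R is euclidean. R is not euclidean, so not valid.
(D) q ⊃ Mq is the dual of axiom T, which corresponds to reflexivity. R is not reflexive — not valid.

none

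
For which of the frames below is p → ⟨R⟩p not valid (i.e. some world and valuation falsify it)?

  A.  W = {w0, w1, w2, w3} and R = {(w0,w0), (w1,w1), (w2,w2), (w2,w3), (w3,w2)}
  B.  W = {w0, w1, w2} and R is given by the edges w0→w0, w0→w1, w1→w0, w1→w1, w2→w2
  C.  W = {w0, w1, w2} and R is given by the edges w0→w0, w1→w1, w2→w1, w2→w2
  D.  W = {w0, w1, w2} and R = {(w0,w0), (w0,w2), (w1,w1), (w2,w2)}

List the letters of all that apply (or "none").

A

The schema p → ⟨R⟩p is the dual of axiom T; it is valid on a frame iff R is reflexive.
(A) R is not reflexive (not w3 R w3), so the schema fails here.
(B) R is reflexive (each world relates to itself), so the schema is valid here.
(C) R is reflexive (each world relates to itself), so the schema is valid here.
(D) R is reflexive (each world relates to itself), so the schema is valid here.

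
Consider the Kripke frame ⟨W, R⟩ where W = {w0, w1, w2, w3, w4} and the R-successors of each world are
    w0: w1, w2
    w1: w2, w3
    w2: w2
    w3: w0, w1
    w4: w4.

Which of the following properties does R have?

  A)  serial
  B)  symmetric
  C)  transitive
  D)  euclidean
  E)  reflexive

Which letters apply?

A

(A) serial: every world has an R-successor.
(B) not symmetric: w0 R w1 but not w1 R w0.
(C) not transitive: w0 R w1 and w1 R w3 but not w0 R w3.
(D) not euclidean: w0 R w2 and w0 R w1 but not w2 R w1.
(E) not reflexive: not w0 R w0.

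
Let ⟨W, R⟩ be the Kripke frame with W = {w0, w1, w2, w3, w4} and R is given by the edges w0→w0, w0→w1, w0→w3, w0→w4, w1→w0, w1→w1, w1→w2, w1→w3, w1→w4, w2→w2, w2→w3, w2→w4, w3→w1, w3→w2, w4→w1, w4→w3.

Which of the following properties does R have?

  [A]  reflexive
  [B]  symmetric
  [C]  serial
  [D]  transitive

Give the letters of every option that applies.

(A) not reflexive: not w3 R w3.
(B) not symmetric: w0 R w3 but not w3 R w0.
(C) serial: every world has an R-successor.
(D) not transitive: w0 R w1 and w1 R w2 but not w0 R w2.

C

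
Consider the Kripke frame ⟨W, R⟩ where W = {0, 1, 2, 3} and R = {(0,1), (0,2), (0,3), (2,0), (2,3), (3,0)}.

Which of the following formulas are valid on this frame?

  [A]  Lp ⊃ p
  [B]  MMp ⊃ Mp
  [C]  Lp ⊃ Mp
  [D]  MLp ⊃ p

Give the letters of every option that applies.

none

R is not reflexive: not 0 R 0.
R is not symmetric: 0 R 1 but not 1 R 0.
R is not transitive: 0 R 2 and 2 R 0 but not 0 R 0.
R is not serial: 1 has no R-successor.
(A) Lp ⊃ p is axiom T, which corresponds to reflexivity. R is not reflexive — not valid.
(B) the dual of axiom 4: valid iff R is transitive. R is not transitive — not valid.
(C) Lp ⊃ Mp is axiom D; it is valid on a frame exactly when R is serial. R is not serial, so not valid.
(D) the dual of axiom B: valid iff R is symmetric. R is not symmetric — not valid.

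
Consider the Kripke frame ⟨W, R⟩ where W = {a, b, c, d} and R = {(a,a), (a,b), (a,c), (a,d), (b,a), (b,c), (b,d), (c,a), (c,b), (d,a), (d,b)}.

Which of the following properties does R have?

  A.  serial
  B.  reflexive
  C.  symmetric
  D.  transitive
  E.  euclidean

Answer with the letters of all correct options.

A, C

(A) serial: every world has an R-successor.
(B) not reflexive: not b R b.
(C) symmetric: every R-edge is matched by its reverse.
(D) not transitive: b R a and a R b but not b R b.
(E) not euclidean: a R c and a R d but not c R d.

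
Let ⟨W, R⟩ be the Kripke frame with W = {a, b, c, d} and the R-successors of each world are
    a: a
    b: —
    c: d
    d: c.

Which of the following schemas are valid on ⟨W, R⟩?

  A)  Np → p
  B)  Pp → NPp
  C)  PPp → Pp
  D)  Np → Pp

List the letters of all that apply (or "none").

R is not reflexive: not b R b.
R is not transitive: c R d and d R c but not c R c.
R is not euclidean: c R d and c R d but not d R d.
R is not serial: b has no R-successor.
(A) axiom T: valid iff R is reflexive. R is not reflexive — not valid.
(B) Pp → NPp is axiom 5, which corresponds to the euclidean property. R is not euclidean — not valid.
(C) PPp → Pp is the dual of axiom 4; it is valid on a frame exactly when R is transitive. R is not transitive, so not valid.
(D) Np → Pp is axiom D; it is valid on a frame exactly when R is serial. R is not serial, so not valid.

none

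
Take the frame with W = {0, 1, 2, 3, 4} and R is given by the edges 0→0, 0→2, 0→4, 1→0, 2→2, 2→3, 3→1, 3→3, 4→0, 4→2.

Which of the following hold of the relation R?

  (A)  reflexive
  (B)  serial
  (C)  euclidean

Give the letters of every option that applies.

B

(A) not reflexive: not 1 R 1.
(B) serial: every world has an R-successor.
(C) not euclidean: 0 R 2 and 0 R 0 but not 2 R 0.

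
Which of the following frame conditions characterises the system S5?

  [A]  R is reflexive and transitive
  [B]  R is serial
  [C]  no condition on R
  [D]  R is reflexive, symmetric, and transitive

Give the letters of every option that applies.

D

(A) this class determines S4, not S5.
(B) this class determines D, not S5.
(C) this class determines K, not S5.
(D) S5 is sound and complete for exactly this class.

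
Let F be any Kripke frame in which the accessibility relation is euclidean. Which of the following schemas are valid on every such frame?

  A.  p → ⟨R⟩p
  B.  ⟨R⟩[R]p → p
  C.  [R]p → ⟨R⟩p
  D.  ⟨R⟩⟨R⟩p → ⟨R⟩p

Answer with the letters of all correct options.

(A) p → ⟨R⟩p is the dual of axiom T, which corresponds to reflexivity. Such an R need not be reflexive — not valid.
(B) the dual of axiom B: valid iff R is symmetric. Such an R need not be symmetric — not valid.
(C) [R]p → ⟨R⟩p is axiom D, which corresponds to seriality. Such an R need not be serial — not valid.
(D) the dual of axiom 4: valid iff R is transitive. Such an R need not be transitive — not valid.

none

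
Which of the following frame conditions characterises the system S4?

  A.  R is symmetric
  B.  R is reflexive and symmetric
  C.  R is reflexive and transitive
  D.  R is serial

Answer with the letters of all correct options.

(A) this class determines KB, not S4.
(B) this class determines B (= KTB), not S4.
(C) S4 is sound and complete for exactly this class.
(D) this class determines D, not S4.

C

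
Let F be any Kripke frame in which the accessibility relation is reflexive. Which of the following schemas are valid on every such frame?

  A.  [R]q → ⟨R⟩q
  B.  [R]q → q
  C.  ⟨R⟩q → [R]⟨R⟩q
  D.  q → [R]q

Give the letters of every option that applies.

A, B

A reflexive relation is serial.
(A) [R]q → ⟨R⟩q (axiom D) characterises the serial frames. Every such R is serial — valid.
(B) [R]q → q is axiom T, which corresponds to reflexivity. Every such R is reflexive — valid.
(C) axiom 5: valid iff R is euclidean. Such an R need not be euclidean — not valid.
(D) q → [R]q is valid only on frames where every R-edge is a self-loop. Such an R need not be a subset of the identity — not valid.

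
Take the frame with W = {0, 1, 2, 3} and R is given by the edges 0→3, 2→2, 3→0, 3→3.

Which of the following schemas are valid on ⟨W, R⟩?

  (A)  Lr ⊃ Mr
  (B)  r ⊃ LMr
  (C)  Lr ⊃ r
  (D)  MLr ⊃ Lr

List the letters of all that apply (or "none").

R is not reflexive: not 0 R 0.
R is symmetric: every R-edge is matched by its reverse.
R is not euclidean: 3 R 0 and 3 R 0 but not 0 R 0.
R is not serial: 1 has no R-successor.
(A) axiom D: valid iff R is serial. R is not serial — not valid.
(B) axiom B: valid iff R is symmetric. R is symmetric — valid.
(C) Lr ⊃ r (axiom T) characterises the reflexive frames. R is not reflexive — not valid.
(D) MLr ⊃ Lr is the dual of axiom 5, which corresponds to the euclidean property. R is not euclidean — not valid.

B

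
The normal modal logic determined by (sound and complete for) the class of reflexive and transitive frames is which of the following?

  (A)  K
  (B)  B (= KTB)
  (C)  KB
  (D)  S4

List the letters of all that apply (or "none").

D

(A) K is determined by the class of arbitrary frames.
(B) B (= KTB) is determined by the class of reflexive and symmetric frames.
(C) KB is determined by the class of symmetric frames.
(D) S4 is determined by exactly this class.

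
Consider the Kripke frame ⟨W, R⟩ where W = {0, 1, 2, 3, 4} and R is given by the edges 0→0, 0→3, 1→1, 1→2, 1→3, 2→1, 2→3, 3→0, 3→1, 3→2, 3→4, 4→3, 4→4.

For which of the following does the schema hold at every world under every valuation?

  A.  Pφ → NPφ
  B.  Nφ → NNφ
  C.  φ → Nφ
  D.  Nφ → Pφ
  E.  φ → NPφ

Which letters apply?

R is symmetric: every R-edge is matched by its reverse.
R is not transitive: 0 R 3 and 3 R 1 but not 0 R 1.
R is not euclidean: 3 R 0 and 3 R 1 but not 0 R 1.
R is serial: every world has an R-successor.
R is not a subset of the identity: 0 R 3 with 0 ≠ 3.
(A) axiom 5: valid iff R is euclidean. R is not euclidean — not valid.
(B) Nφ → NNφ (axiom 4) characterises the transitive frames. R is not transitive — not valid.
(C) φ → Nφ is equivalent to ◇p→p; it holds exactly when R ⊆ identity. Here R ⊄ identity — not valid.
(D) axiom D: valid iff R is serial. R is serial — valid.
(E) φ → NPφ is axiom B, which corresponds to symmetry. R is symmetric — valid.

D, E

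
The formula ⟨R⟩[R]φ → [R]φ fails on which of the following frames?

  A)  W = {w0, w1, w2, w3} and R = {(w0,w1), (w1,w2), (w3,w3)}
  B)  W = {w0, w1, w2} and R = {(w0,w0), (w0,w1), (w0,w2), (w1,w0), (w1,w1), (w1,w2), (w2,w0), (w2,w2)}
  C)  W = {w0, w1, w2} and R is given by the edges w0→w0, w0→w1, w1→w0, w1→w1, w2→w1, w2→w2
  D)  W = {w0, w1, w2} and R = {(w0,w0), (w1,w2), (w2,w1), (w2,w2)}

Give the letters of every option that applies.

The schema ⟨R⟩[R]φ → [R]φ is the dual of axiom 5; it is valid on a frame iff R is euclidean.
(A) R is not euclidean (w0 R w1 and w0 R w1 but not w1 R w1), so the schema fails here.
(B) R is not euclidean (w0 R w2 and w0 R w1 but not w2 R w1), so the schema fails here.
(C) R is not euclidean (w2 R w1 and w2 R w2 but not w1 R w2), so the schema fails here.
(D) R is not euclidean (w2 R w1 and w2 R w1 but not w1 R w1), so the schema fails here.

A, B, C, D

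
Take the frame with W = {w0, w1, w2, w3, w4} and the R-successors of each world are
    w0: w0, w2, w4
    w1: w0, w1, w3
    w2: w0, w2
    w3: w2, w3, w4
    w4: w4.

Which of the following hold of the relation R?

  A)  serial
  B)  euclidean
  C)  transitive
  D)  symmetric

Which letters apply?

A

(A) serial: every world has an R-successor.
(B) not euclidean: w0 R w2 and w0 R w4 but not w2 R w4.
(C) not transitive: w1 R w0 and w0 R w2 but not w1 R w2.
(D) not symmetric: w0 R w4 but not w4 R w0.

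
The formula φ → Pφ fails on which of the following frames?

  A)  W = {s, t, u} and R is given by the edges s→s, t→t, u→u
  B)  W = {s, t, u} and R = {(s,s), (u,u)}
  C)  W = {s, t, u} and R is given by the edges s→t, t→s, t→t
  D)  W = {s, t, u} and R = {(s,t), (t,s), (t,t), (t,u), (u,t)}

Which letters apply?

The schema φ → Pφ is the dual of axiom T; it is valid on a frame iff R is reflexive.
(A) R is reflexive (each world relates to itself), so the schema is valid here.
(B) R is not reflexive (not t R t), so the schema fails here.
(C) R is not reflexive (not s R s), so the schema fails here.
(D) R is not reflexive (not s R s), so the schema fails here.

B, C, D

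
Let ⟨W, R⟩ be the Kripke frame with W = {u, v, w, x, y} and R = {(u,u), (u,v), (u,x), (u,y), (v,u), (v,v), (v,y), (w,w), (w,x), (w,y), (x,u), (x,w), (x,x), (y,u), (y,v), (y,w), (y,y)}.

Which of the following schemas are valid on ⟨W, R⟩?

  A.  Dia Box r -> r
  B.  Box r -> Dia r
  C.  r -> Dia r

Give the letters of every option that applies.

R is reflexive: each world relates to itself.
R is symmetric: every R-edge is matched by its reverse.
R is serial: every world has an R-successor.
(A) Dia Box r -> r is the dual of axiom B; it is valid on a frame exactly when R is symmetric. R is symmetric, so valid.
(B) axiom D: valid iff R is serial. R is serial — valid.
(C) r -> Dia r is the dual of axiom T, which corresponds to reflexivity. R is reflexive — valid.

A, B, C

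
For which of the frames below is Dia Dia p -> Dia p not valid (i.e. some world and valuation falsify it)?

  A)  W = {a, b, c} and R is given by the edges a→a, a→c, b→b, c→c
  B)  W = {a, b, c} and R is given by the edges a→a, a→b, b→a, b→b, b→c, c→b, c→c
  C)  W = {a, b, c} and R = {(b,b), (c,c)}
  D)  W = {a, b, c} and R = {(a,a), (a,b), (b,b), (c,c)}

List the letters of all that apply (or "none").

The schema Dia Dia p -> Dia p is the dual of axiom 4; it is valid on a frame iff R is transitive.
(A) R is transitive (R is closed under composition), so the schema is valid here.
(B) R is not transitive (a R b and b R c but not a R c), so the schema fails here.
(C) R is transitive (R is closed under composition), so the schema is valid here.
(D) R is transitive (R is closed under composition), so the schema is valid here.

B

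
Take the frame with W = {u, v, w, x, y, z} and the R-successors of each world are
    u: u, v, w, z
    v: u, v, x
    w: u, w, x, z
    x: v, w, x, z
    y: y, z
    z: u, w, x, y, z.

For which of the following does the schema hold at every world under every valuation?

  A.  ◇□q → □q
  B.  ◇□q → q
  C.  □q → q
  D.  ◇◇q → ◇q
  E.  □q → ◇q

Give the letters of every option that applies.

R is reflexive: each world relates to itself.
R is symmetric: every R-edge is matched by its reverse.
R is not transitive: u R v and v R x but not u R x.
R is not euclidean: u R v and u R w but not v R w.
R is serial: every world has an R-successor.
(A) ◇□q → □q is the dual of axiom 5; it is valid on a frame exactly when R is euclidean. R is not euclidean, so not valid.
(B) ◇□q → q (the dual of axiom B) characterises the symmetric frames. R is symmetric — valid.
(C) □q → q is axiom T, which corresponds to reflexivity. R is reflexive — valid.
(D) the dual of axiom 4: valid iff R is transitive. R is not transitive — not valid.
(E) □q → ◇q is axiom D, which corresponds to seriality. R is serial — valid.

B, C, E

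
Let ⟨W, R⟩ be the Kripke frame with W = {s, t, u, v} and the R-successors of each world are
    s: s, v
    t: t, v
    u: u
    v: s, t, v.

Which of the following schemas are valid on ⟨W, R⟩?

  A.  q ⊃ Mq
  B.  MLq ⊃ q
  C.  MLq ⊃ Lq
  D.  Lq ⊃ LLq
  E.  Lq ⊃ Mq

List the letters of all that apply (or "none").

R is reflexive: each world relates to itself.
R is symmetric: every R-edge is matched by its reverse.
R is not transitive: s R v and v R t but not s R t.
R is not euclidean: v R s and v R t but not s R t.
R is serial: every world has an R-successor.
(A) q ⊃ Mq is the dual of axiom T, which corresponds to reflexivity. R is reflexive — valid.
(B) MLq ⊃ q is the dual of axiom B; it is valid on a frame exactly when R is symmetric. R is symmetric, so valid.
(C) MLq ⊃ Lq is the dual of axiom 5; it is valid on a frame exactly when R is euclidean. R is not euclidean, so not valid.
(D) Lq ⊃ LLq (axiom 4) characterises the transitive frames. R is not transitive — not valid.
(E) Lq ⊃ Mq is axiom D; it is valid on a frame exactly when R is serial. R is serial, so valid.

A, B, E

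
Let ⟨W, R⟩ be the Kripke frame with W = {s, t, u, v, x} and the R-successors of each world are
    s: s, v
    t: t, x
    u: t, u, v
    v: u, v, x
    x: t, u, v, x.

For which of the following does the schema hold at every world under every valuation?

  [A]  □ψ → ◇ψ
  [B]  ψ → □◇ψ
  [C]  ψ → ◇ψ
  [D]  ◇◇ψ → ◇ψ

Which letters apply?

R is reflexive: each world relates to itself.
R is not symmetric: s R v but not v R s.
R is not transitive: s R v and v R u but not s R u.
R is serial: every world has an R-successor.
(A) axiom D: valid iff R is serial. R is serial — valid.
(B) axiom B: valid iff R is symmetric. R is not symmetric — not valid.
(C) ψ → ◇ψ (the dual of axiom T) characterises the reflexive frames. R is reflexive — valid.
(D) ◇◇ψ → ◇ψ (the dual of axiom 4) characterises the transitive frames. R is not transitive — not valid.

A, C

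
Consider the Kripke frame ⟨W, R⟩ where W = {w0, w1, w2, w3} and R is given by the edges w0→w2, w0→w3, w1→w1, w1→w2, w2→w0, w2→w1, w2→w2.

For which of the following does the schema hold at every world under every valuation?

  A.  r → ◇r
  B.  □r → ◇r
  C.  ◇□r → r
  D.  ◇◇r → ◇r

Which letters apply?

none

R is not reflexive: not w0 R w0.
R is not symmetric: w0 R w3 but not w3 R w0.
R is not transitive: w0 R w2 and w2 R w0 but not w0 R w0.
R is not serial: w3 has no R-successor.
(A) the dual of axiom T: valid iff R is reflexive. R is not reflexive — not valid.
(B) axiom D: valid iff R is serial. R is not serial — not valid.
(C) ◇□r → r is the dual of axiom B, which corresponds to symmetry. R is not symmetric — not valid.
(D) the dual of axiom 4: valid iff R is transitive. R is not transitive — not valid.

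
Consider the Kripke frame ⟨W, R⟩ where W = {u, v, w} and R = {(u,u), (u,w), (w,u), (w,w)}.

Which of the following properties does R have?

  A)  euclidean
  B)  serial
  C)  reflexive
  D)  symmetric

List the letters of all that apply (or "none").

A, D

(A) euclidean: any two R-successors of the same world are R-related.
(B) not serial: v has no R-successor.
(C) not reflexive: not v R v.
(D) symmetric: every R-edge is matched by its reverse.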